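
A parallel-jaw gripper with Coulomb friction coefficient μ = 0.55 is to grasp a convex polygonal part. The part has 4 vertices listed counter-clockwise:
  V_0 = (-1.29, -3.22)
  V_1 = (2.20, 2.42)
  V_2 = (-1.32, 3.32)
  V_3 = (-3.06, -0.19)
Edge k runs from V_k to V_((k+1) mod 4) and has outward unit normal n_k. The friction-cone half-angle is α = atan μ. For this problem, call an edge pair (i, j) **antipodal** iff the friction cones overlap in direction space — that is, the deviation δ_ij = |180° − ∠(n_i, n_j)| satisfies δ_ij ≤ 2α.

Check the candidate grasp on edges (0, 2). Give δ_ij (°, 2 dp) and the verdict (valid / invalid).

δ = 5.38°, valid

α = atan 0.55 = 28.81°;  2α = 57.62°
edge 0: e_0 = (+3.49, +5.64);  n_0 = (+0.8504, -0.5262)
edge 2: e_2 = (-1.74, -3.51);  n_2 = (-0.8960, +0.4441)
∠(n_0, n_2) = 174.62°
δ = |180° − 174.62°| = 5.38°
5.38° ≤ 2α = 57.62°  →  valid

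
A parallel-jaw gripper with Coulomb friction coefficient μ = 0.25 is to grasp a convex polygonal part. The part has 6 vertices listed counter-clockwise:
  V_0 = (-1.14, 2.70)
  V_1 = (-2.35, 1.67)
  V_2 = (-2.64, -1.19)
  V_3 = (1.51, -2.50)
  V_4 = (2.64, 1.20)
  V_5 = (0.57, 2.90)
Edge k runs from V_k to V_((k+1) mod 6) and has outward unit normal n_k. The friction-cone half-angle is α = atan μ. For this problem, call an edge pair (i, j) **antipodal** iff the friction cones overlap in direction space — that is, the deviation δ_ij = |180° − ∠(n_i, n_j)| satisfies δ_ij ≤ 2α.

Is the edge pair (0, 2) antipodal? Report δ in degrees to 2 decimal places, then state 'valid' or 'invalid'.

α = atan 0.25 = 14.04°;  2α = 28.07°
edge 0: e_0 = (-1.21, -1.03);  n_0 = (-0.6482, +0.7615)
edge 2: e_2 = (+4.15, -1.31);  n_2 = (-0.3010, -0.9536)
∠(n_0, n_2) = 122.08°
δ = |180° − 122.08°| = 57.92°
57.92° > 2α = 28.07°  →  invalid

δ = 57.92°, invalid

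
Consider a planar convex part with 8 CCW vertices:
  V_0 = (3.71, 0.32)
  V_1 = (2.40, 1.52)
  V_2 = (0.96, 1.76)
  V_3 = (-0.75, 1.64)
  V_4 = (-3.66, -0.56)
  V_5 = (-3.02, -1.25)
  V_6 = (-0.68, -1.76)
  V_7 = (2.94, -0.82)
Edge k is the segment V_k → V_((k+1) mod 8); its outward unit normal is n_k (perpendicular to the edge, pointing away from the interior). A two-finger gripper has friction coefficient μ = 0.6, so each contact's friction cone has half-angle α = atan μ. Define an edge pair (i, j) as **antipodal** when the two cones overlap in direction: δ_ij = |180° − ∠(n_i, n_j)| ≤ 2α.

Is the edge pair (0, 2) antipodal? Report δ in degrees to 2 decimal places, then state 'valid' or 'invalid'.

δ = 133.50°, invalid

α = atan 0.6 = 30.96°;  2α = 61.93°
edge 0: e_0 = (-1.31, +1.20);  n_0 = (+0.6755, +0.7374)
edge 2: e_2 = (-1.71, -0.12);  n_2 = (-0.0700, +0.9975)
∠(n_0, n_2) = 46.50°
δ = |180° − 46.50°| = 133.50°
133.50° > 2α = 61.93°  →  invalid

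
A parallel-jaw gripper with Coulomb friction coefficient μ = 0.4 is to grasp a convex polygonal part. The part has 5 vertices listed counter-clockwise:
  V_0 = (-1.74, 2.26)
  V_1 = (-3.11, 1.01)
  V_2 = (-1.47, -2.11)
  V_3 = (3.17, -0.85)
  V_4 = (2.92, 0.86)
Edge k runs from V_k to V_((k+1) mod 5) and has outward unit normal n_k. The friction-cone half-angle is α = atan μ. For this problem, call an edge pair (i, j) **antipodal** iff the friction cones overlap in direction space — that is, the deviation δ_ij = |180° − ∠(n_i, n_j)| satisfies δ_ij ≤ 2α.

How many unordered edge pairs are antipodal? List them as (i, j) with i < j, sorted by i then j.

α = atan 0.4 = 21.80°;  2α = 43.60°
n_0 = (-0.6740, +0.7387)
n_1 = (-0.8852, -0.4653)
n_2 = (+0.2621, -0.9651)
n_3 = (+0.9895, +0.1447)
n_4 = (+0.2877, +0.9577)
  (0,1): δ = 104.65°  ·
  (0,2): δ = 27.19°  ✓
  (0,3): δ = 55.94°  ·
  (0,4): δ = 120.90°  ·
  (1,2): δ = 102.54°  ·
  (1,3): δ = 19.41°  ✓
  (1,4): δ = 45.55°  ·
  (2,3): δ = 96.87°  ·
  (2,4): δ = 31.91°  ✓
  (3,4): δ = 115.04°  ·
antipodal pairs: 3

count = 3; pairs: (0,2), (1,3), (2,4)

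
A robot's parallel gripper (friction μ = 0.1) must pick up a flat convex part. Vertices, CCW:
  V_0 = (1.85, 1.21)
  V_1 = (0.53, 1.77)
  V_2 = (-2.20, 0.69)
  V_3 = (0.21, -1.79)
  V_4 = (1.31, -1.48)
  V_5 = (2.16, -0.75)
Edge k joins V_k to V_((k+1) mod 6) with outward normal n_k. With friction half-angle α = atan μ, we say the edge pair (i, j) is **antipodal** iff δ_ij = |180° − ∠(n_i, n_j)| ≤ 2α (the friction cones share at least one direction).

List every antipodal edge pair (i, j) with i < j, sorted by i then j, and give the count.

α = atan 0.1 = 5.71°;  2α = 11.42°
n_0 = (+0.3905, +0.9206)
n_1 = (-0.3679, +0.9299)
n_2 = (-0.7172, -0.6969)
n_3 = (+0.2713, -0.9625)
n_4 = (+0.6515, -0.7586)
n_5 = (+0.9877, +0.1562)
  (0,1): δ = 135.43°  ·
  (0,2): δ = 22.83°  ·
  (0,3): δ = 38.73°  ·
  (0,4): δ = 63.65°  ·
  (0,5): δ = 121.98°  ·
  (1,2): δ = 67.40°  ·
  (1,3): δ = 5.85°  ✓
  (1,4): δ = 19.07°  ·
  (1,5): δ = 77.40°  ·
  (2,3): δ = 118.44°  ·
  (2,4): δ = 93.52°  ·
  (2,5): δ = 35.19°  ·
  (3,4): δ = 155.08°  ·
  (3,5): δ = 96.75°  ·
  (4,5): δ = 121.67°  ·
antipodal pairs: 1

count = 1; pairs: (1,3)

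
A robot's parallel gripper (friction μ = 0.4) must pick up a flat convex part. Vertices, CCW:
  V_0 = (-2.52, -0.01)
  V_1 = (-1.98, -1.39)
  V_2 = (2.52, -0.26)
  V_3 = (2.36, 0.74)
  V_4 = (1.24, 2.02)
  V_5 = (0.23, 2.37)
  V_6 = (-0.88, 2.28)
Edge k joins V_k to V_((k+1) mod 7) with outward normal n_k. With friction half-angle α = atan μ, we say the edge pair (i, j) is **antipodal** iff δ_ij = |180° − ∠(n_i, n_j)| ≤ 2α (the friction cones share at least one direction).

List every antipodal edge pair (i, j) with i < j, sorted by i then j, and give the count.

α = atan 0.4 = 21.80°;  2α = 43.60°
n_0 = (-0.9312, -0.3644)
n_1 = (+0.2435, -0.9699)
n_2 = (+0.9874, +0.1580)
n_3 = (+0.7526, +0.6585)
n_4 = (+0.3274, +0.9449)
n_5 = (-0.0808, +0.9967)
n_6 = (-0.8130, +0.5822)
  (0,1): δ = 97.27°  ·
  (0,2): δ = 12.28°  ✓
  (0,3): δ = 19.82°  ✓
  (0,4): δ = 49.52°  ·
  (0,5): δ = 73.26°  ·
  (0,6): δ = 123.02°  ·
  (1,2): δ = 95.01°  ·
  (1,3): δ = 62.91°  ·
  (1,4): δ = 33.21°  ✓
  (1,5): δ = 9.46°  ✓
  (1,6): δ = 40.30°  ✓
  (2,3): δ = 147.90°  ·
  (2,4): δ = 118.20°  ·
  (2,5): δ = 94.45°  ·
  (2,6): δ = 44.70°  ·
  (3,4): δ = 150.30°  ·
  (3,5): δ = 126.55°  ·
  (3,6): δ = 76.79°  ·
  (4,5): δ = 156.25°  ·
  (4,6): δ = 106.50°  ·
  (5,6): δ = 130.24°  ·
antipodal pairs: 5

count = 5; pairs: (0,2), (0,3), (1,4), (1,5), (1,6)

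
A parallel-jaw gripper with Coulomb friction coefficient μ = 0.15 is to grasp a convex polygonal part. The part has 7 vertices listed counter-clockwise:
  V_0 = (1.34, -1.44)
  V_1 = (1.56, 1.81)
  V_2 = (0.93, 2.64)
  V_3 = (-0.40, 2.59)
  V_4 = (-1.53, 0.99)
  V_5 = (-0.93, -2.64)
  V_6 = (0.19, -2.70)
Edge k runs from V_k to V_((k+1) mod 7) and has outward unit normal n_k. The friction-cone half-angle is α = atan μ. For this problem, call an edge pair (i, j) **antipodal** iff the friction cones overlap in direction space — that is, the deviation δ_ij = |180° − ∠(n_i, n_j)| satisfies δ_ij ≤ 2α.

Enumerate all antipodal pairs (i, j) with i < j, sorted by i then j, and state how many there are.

α = atan 0.15 = 8.53°;  2α = 17.06°
n_0 = (+0.9977, -0.0675)
n_1 = (+0.7965, +0.6046)
n_2 = (-0.0376, +0.9993)
n_3 = (-0.8168, +0.5769)
n_4 = (-0.9866, -0.1631)
n_5 = (-0.0535, -0.9986)
n_6 = (+0.7386, -0.6741)
  (0,1): δ = 138.93°  ·
  (0,2): δ = 83.97°  ·
  (0,3): δ = 31.36°  ·
  (0,4): δ = 13.26°  ✓
  (0,5): δ = 90.81°  ·
  (0,6): δ = 141.49°  ·
  (1,2): δ = 125.05°  ·
  (1,3): δ = 72.43°  ·
  (1,4): δ = 27.81°  ·
  (1,5): δ = 49.73°  ·
  (1,6): δ = 100.41°  ·
  (2,3): δ = 127.38°  ·
  (2,4): δ = 82.77°  ·
  (2,5): δ = 5.22°  ✓
  (2,6): δ = 45.46°  ·
  (3,4): δ = 135.38°  ·
  (3,5): δ = 57.83°  ·
  (3,6): δ = 7.16°  ✓
  (4,5): δ = 102.45°  ·
  (4,6): δ = 51.77°  ·
  (5,6): δ = 129.32°  ·
antipodal pairs: 3

count = 3; pairs: (0,4), (2,5), (3,6)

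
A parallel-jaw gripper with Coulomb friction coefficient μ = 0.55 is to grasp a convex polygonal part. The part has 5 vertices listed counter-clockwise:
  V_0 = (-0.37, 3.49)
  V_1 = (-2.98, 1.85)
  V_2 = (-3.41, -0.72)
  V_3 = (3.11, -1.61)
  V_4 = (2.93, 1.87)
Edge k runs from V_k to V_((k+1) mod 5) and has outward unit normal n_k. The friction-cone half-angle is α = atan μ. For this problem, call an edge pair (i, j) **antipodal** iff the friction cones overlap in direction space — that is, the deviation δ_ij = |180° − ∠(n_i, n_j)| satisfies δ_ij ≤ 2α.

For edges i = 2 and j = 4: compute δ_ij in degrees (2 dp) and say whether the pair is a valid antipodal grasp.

δ = 18.37°, valid

α = atan 0.55 = 28.81°;  2α = 57.62°
edge 2: e_2 = (+6.52, -0.89);  n_2 = (-0.1352, -0.9908)
edge 4: e_4 = (-3.30, +1.62);  n_4 = (+0.4407, +0.8977)
∠(n_2, n_4) = 161.63°
δ = |180° − 161.63°| = 18.37°
18.37° ≤ 2α = 57.62°  →  valid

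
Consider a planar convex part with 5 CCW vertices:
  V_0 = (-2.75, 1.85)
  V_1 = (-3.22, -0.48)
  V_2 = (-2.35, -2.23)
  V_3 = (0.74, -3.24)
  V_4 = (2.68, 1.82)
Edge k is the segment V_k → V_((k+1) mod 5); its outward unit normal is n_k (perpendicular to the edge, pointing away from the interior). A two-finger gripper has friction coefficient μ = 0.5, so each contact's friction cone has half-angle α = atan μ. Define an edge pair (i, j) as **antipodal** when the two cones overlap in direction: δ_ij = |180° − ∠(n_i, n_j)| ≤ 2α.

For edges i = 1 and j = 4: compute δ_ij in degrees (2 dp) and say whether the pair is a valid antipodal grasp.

α = atan 0.5 = 26.57°;  2α = 53.13°
edge 1: e_1 = (+0.87, -1.75);  n_1 = (-0.8954, -0.4452)
edge 4: e_4 = (-5.43, +0.03);  n_4 = (+0.0055, +1.0000)
∠(n_1, n_4) = 116.75°
δ = |180° − 116.75°| = 63.25°
63.25° > 2α = 53.13°  →  invalid

δ = 63.25°, invalid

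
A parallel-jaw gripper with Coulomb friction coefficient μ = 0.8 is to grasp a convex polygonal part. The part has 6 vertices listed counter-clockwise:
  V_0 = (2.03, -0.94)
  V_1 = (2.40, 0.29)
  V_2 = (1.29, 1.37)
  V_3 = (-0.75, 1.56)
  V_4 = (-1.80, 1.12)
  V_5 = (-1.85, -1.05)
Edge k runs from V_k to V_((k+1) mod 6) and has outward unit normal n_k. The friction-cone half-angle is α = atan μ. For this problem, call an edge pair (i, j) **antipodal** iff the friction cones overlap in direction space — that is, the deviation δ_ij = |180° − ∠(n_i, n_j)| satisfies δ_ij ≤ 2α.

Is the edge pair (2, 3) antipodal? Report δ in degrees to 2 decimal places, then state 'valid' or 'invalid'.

δ = 151.94°, invalid

α = atan 0.8 = 38.66°;  2α = 77.32°
edge 2: e_2 = (-2.04, +0.19);  n_2 = (+0.0927, +0.9957)
edge 3: e_3 = (-1.05, -0.44);  n_3 = (-0.3865, +0.9223)
∠(n_2, n_3) = 28.06°
δ = |180° − 28.06°| = 151.94°
151.94° > 2α = 77.32°  →  invalid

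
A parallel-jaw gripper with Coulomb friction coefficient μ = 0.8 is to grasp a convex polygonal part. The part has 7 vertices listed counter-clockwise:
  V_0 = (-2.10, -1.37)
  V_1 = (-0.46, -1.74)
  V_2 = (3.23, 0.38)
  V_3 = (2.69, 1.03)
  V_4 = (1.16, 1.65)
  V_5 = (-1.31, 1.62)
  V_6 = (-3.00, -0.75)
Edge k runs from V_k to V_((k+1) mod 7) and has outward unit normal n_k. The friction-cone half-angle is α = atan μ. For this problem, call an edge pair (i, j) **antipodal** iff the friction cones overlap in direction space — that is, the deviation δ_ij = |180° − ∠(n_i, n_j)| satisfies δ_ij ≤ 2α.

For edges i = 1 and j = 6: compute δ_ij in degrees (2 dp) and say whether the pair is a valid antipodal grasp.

δ = 115.56°, invalid

α = atan 0.8 = 38.66°;  2α = 77.32°
edge 1: e_1 = (+3.69, +2.12);  n_1 = (+0.4982, -0.8671)
edge 6: e_6 = (+0.90, -0.62);  n_6 = (-0.5673, -0.8235)
∠(n_1, n_6) = 64.44°
δ = |180° − 64.44°| = 115.56°
115.56° > 2α = 77.32°  →  invalid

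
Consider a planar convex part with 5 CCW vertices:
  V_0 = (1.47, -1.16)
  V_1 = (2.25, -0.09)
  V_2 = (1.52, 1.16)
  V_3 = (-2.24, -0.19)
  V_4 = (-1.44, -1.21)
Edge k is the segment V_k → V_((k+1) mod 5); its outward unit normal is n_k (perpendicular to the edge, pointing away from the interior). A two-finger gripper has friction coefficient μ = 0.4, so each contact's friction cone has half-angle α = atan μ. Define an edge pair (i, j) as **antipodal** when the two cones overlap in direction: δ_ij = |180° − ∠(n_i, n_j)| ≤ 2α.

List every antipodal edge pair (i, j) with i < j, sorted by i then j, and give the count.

count = 3; pairs: (0,2), (1,3), (2,4)

α = atan 0.4 = 21.80°;  2α = 43.60°
n_0 = (+0.8081, -0.5891)
n_1 = (+0.8635, +0.5043)
n_2 = (-0.3379, +0.9412)
n_3 = (-0.7869, -0.6171)
n_4 = (+0.0172, -0.9999)
  (0,1): δ = 113.62°  ·
  (0,2): δ = 34.16°  ✓
  (0,3): δ = 74.20°  ·
  (0,4): δ = 127.08°  ·
  (1,2): δ = 100.53°  ·
  (1,3): δ = 7.82°  ✓
  (1,4): δ = 60.70°  ·
  (2,3): δ = 71.64°  ·
  (2,4): δ = 18.77°  ✓
  (3,4): δ = 127.12°  ·
antipodal pairs: 3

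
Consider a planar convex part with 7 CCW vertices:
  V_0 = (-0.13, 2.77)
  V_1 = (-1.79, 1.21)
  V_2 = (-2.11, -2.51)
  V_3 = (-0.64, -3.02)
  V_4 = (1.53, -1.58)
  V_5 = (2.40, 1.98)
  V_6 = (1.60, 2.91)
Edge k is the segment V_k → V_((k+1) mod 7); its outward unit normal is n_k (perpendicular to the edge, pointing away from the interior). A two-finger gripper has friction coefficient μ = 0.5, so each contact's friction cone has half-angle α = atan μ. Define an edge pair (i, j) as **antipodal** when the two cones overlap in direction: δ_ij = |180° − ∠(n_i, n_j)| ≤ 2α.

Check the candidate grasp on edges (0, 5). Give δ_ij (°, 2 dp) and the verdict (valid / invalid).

δ = 87.48°, invalid

α = atan 0.5 = 26.57°;  2α = 53.13°
edge 0: e_0 = (-1.66, -1.56);  n_0 = (-0.6848, +0.7287)
edge 5: e_5 = (-0.80, +0.93);  n_5 = (+0.7581, +0.6521)
∠(n_0, n_5) = 92.52°
δ = |180° − 92.52°| = 87.48°
87.48° > 2α = 53.13°  →  invalid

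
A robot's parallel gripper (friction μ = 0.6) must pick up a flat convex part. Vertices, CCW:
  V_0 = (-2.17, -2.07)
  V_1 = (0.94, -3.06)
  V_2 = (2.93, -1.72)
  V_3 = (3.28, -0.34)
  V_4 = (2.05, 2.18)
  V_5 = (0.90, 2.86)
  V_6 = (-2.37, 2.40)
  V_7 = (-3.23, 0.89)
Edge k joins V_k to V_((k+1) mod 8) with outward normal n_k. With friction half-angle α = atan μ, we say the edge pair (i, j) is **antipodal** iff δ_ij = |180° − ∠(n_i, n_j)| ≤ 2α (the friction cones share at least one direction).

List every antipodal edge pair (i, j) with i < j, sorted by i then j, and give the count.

count = 10; pairs: (0,3), (0,4), (0,5), (1,5), (1,6), (2,6), (2,7), (3,6), (3,7), (4,7)

α = atan 0.6 = 30.96°;  2α = 61.93°
n_0 = (-0.3033, -0.9529)
n_1 = (+0.5585, -0.8295)
n_2 = (+0.9693, -0.2458)
n_3 = (+0.8987, +0.4386)
n_4 = (+0.5090, +0.8608)
n_5 = (-0.1393, +0.9903)
n_6 = (-0.8690, +0.4949)
n_7 = (-0.9415, -0.3371)
  (0,1): δ = 128.39°  ·
  (0,2): δ = 86.57°  ·
  (0,3): δ = 46.33°  ✓
  (0,4): δ = 12.94°  ✓
  (0,5): δ = 25.67°  ✓
  (0,6): δ = 77.99°  ·
  (0,7): δ = 127.36°  ·
  (1,2): δ = 138.19°  ·
  (1,3): δ = 97.94°  ·
  (1,4): δ = 64.55°  ·
  (1,5): δ = 25.95°  ✓
  (1,6): δ = 26.38°  ✓
  (1,7): δ = 75.75°  ·
  (2,3): δ = 139.75°  ·
  (2,4): δ = 106.36°  ·
  (2,5): δ = 67.76°  ·
  (2,6): δ = 15.43°  ✓
  (2,7): δ = 33.93°  ✓
  (3,4): δ = 146.61°  ·
  (3,5): δ = 108.01°  ·
  (3,6): δ = 55.68°  ✓
  (3,7): δ = 6.31°  ✓
  (4,5): δ = 141.40°  ·
  (4,6): δ = 89.07°  ·
  (4,7): δ = 39.70°  ✓
  (5,6): δ = 127.67°  ·
  (5,7): δ = 78.30°  ·
  (6,7): δ = 130.63°  ·
antipodal pairs: 10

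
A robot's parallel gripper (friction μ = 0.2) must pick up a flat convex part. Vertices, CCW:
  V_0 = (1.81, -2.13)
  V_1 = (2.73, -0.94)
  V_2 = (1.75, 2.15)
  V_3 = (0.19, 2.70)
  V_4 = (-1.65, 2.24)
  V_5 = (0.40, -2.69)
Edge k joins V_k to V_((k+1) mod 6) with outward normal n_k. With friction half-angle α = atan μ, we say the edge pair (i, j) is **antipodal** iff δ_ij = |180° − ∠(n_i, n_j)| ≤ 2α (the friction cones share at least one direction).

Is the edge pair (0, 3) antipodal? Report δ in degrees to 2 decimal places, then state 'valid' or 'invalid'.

δ = 38.26°, invalid

α = atan 0.2 = 11.31°;  2α = 22.62°
edge 0: e_0 = (+0.92, +1.19);  n_0 = (+0.7911, -0.6116)
edge 3: e_3 = (-1.84, -0.46);  n_3 = (-0.2425, +0.9701)
∠(n_0, n_3) = 141.74°
δ = |180° − 141.74°| = 38.26°
38.26° > 2α = 22.62°  →  invalid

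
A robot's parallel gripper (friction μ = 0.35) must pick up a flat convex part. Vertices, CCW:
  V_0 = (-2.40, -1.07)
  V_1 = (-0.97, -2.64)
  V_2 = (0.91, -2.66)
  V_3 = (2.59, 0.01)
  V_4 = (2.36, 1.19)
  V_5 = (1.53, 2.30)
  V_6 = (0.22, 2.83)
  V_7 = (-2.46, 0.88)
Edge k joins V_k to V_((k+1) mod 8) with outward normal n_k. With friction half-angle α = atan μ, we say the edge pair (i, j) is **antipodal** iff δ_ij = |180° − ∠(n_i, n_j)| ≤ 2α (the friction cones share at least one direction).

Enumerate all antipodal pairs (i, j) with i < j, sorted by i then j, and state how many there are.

count = 9; pairs: (0,3), (0,4), (0,5), (1,5), (1,6), (2,6), (2,7), (3,7), (4,7)

α = atan 0.35 = 19.29°;  2α = 38.58°
n_0 = (-0.7393, -0.6734)
n_1 = (-0.0106, -0.9999)
n_2 = (+0.8464, -0.5326)
n_3 = (+0.9815, +0.1913)
n_4 = (+0.8009, +0.5988)
n_5 = (+0.3750, +0.9270)
n_6 = (-0.5884, +0.8086)
n_7 = (-0.9995, -0.0308)
  (0,1): δ = 132.94°  ·
  (0,2): δ = 74.51°  ·
  (0,3): δ = 31.30°  ✓
  (0,4): δ = 5.54°  ✓
  (0,5): δ = 25.64°  ✓
  (0,6): δ = 83.71°  ·
  (0,7): δ = 139.43°  ·
  (1,2): δ = 121.57°  ·
  (1,3): δ = 78.36°  ·
  (1,4): δ = 52.60°  ·
  (1,5): δ = 21.42°  ✓
  (1,6): δ = 36.65°  ✓
  (1,7): δ = 92.37°  ·
  (2,3): δ = 136.79°  ·
  (2,4): δ = 111.03°  ·
  (2,5): δ = 79.85°  ·
  (2,6): δ = 21.78°  ✓
  (2,7): δ = 33.94°  ✓
  (3,4): δ = 154.24°  ·
  (3,5): δ = 123.06°  ·
  (3,6): δ = 64.99°  ·
  (3,7): δ = 9.27°  ✓
  (4,5): δ = 148.81°  ·
  (4,6): δ = 90.75°  ·
  (4,7): δ = 35.02°  ✓
  (5,6): δ = 121.93°  ·
  (5,7): δ = 66.21°  ·
  (6,7): δ = 124.28°  ·
antipodal pairs: 9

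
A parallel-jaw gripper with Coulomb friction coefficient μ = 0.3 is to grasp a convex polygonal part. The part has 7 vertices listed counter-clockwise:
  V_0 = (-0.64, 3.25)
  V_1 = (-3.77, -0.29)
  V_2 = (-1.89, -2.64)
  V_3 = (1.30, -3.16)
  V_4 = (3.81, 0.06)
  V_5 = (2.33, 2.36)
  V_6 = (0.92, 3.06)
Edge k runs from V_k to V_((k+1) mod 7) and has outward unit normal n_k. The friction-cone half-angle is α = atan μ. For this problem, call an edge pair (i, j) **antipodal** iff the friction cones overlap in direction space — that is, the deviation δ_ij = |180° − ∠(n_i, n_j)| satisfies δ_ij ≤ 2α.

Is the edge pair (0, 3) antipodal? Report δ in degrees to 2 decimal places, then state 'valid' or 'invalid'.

α = atan 0.3 = 16.70°;  2α = 33.40°
edge 0: e_0 = (-3.13, -3.54);  n_0 = (-0.7492, +0.6624)
edge 3: e_3 = (+2.51, +3.22);  n_3 = (+0.7887, -0.6148)
∠(n_0, n_3) = 176.45°
δ = |180° − 176.45°| = 3.55°
3.55° ≤ 2α = 33.40°  →  valid

δ = 3.55°, valid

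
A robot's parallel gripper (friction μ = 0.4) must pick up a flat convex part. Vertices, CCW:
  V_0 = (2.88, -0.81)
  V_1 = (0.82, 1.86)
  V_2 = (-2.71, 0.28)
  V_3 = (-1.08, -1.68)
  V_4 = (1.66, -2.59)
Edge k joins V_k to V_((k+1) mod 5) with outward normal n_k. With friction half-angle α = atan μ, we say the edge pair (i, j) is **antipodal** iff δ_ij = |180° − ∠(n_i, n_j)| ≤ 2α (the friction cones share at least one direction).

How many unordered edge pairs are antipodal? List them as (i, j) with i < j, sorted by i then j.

α = atan 0.4 = 21.80°;  2α = 43.60°
n_0 = (+0.7917, +0.6109)
n_1 = (-0.4085, +0.9127)
n_2 = (-0.7689, -0.6394)
n_3 = (-0.3152, -0.9490)
n_4 = (+0.8249, -0.5653)
  (0,1): δ = 103.54°  ·
  (0,2): δ = 2.10°  ✓
  (0,3): δ = 33.98°  ✓
  (0,4): δ = 107.92°  ·
  (1,2): δ = 74.36°  ·
  (1,3): δ = 42.49°  ✓
  (1,4): δ = 31.46°  ✓
  (2,3): δ = 148.12°  ·
  (2,4): δ = 74.17°  ·
  (3,4): δ = 106.05°  ·
antipodal pairs: 4

count = 4; pairs: (0,2), (0,3), (1,3), (1,4)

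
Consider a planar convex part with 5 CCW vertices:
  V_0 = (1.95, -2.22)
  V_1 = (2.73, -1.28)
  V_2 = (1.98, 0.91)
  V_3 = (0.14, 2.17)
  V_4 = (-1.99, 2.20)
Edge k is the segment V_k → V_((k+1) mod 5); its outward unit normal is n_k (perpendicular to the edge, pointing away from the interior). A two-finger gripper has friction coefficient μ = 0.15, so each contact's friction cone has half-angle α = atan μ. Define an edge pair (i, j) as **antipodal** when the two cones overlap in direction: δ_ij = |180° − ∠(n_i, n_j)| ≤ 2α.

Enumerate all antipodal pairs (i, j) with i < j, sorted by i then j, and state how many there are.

count = 1; pairs: (2,4)

α = atan 0.15 = 8.53°;  2α = 17.06°
n_0 = (+0.7696, -0.6386)
n_1 = (+0.9461, +0.3240)
n_2 = (+0.5650, +0.8251)
n_3 = (+0.0141, +0.9999)
n_4 = (-0.7465, -0.6654)
  (0,1): δ = 121.41°  ·
  (0,2): δ = 84.72°  ·
  (0,3): δ = 51.12°  ·
  (0,4): δ = 81.40°  ·
  (1,2): δ = 143.31°  ·
  (1,3): δ = 109.71°  ·
  (1,4): δ = 22.81°  ·
  (2,3): δ = 146.40°  ·
  (2,4): δ = 13.88°  ✓
  (3,4): δ = 47.48°  ·
antipodal pairs: 1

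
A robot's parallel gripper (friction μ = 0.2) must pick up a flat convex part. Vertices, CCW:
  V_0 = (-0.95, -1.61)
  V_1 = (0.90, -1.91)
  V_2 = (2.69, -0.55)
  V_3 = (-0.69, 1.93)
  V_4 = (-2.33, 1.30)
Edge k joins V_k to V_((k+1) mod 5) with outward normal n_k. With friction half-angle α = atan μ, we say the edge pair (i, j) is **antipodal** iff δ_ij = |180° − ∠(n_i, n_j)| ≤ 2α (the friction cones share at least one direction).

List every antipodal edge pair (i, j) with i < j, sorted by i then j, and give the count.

α = atan 0.2 = 11.31°;  2α = 22.62°
n_0 = (-0.1601, -0.9871)
n_1 = (+0.6050, -0.7962)
n_2 = (+0.5916, +0.8063)
n_3 = (-0.3586, +0.9335)
n_4 = (-0.9035, -0.4285)
  (0,1): δ = 133.56°  ·
  (0,2): δ = 27.06°  ·
  (0,3): δ = 30.23°  ·
  (0,4): δ = 124.58°  ·
  (1,2): δ = 73.50°  ·
  (1,3): δ = 16.21°  ✓
  (1,4): δ = 78.14°  ·
  (2,3): δ = 122.72°  ·
  (2,4): δ = 28.36°  ·
  (3,4): δ = 85.64°  ·
antipodal pairs: 1

count = 1; pairs: (1,3)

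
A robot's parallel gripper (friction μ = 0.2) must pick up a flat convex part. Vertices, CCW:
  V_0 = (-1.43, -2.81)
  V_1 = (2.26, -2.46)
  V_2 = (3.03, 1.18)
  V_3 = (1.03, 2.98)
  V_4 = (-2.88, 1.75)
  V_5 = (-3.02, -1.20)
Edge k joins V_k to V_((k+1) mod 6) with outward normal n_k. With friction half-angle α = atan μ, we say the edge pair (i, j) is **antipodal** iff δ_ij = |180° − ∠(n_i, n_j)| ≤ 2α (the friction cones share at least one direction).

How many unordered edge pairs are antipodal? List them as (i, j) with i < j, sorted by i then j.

count = 3; pairs: (0,3), (1,4), (2,5)

α = atan 0.2 = 11.31°;  2α = 22.62°
n_0 = (+0.0944, -0.9955)
n_1 = (+0.9783, -0.2070)
n_2 = (+0.6690, +0.7433)
n_3 = (-0.3001, +0.9539)
n_4 = (-0.9989, +0.0474)
n_5 = (-0.7115, -0.7027)
  (0,1): δ = 107.36°  ·
  (0,2): δ = 47.41°  ·
  (0,3): δ = 12.04°  ✓
  (0,4): δ = 81.86°  ·
  (0,5): δ = 129.22°  ·
  (1,2): δ = 120.04°  ·
  (1,3): δ = 60.59°  ·
  (1,4): δ = 9.23°  ✓
  (1,5): δ = 56.59°  ·
  (2,3): δ = 120.55°  ·
  (2,4): δ = 50.73°  ·
  (2,5): δ = 3.37°  ✓
  (3,4): δ = 110.18°  ·
  (3,5): δ = 62.82°  ·
  (4,5): δ = 132.64°  ·
antipodal pairs: 3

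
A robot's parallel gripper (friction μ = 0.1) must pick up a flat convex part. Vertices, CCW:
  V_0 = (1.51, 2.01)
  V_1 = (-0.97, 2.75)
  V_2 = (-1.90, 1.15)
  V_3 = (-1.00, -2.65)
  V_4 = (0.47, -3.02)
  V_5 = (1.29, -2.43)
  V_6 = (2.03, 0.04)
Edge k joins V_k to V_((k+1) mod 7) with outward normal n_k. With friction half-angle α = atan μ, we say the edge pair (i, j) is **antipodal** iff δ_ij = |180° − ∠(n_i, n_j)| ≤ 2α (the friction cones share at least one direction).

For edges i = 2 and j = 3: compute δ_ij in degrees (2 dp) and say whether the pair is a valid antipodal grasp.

δ = 117.45°, invalid

α = atan 0.1 = 5.71°;  2α = 11.42°
edge 2: e_2 = (+0.90, -3.80);  n_2 = (-0.9731, -0.2305)
edge 3: e_3 = (+1.47, -0.37);  n_3 = (-0.2441, -0.9698)
∠(n_2, n_3) = 62.55°
δ = |180° − 62.55°| = 117.45°
117.45° > 2α = 11.42°  →  invalid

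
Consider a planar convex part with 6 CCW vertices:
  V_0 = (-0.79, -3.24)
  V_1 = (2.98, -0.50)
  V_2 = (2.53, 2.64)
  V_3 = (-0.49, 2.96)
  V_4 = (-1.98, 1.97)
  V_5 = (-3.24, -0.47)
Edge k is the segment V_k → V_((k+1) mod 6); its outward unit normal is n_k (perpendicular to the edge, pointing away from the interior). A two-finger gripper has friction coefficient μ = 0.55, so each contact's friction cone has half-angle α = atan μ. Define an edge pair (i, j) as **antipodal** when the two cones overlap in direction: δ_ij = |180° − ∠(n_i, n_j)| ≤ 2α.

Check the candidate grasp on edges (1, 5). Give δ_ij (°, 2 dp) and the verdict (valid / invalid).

δ = 33.34°, valid

α = atan 0.55 = 28.81°;  2α = 57.62°
edge 1: e_1 = (-0.45, +3.14);  n_1 = (+0.9899, +0.1419)
edge 5: e_5 = (+2.45, -2.77);  n_5 = (-0.7490, -0.6625)
∠(n_1, n_5) = 146.66°
δ = |180° − 146.66°| = 33.34°
33.34° ≤ 2α = 57.62°  →  valid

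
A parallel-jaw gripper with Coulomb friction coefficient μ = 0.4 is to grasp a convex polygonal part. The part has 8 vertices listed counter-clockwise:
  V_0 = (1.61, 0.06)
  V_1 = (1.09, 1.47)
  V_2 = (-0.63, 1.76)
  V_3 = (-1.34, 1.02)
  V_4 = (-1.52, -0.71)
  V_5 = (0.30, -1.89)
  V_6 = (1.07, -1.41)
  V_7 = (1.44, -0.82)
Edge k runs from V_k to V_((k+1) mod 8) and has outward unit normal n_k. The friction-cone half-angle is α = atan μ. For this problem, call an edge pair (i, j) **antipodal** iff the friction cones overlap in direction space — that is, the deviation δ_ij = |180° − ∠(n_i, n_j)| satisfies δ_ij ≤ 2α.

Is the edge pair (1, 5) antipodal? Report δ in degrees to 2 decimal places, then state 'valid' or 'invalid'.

α = atan 0.4 = 21.80°;  2α = 43.60°
edge 1: e_1 = (-1.72, +0.29);  n_1 = (+0.1663, +0.9861)
edge 5: e_5 = (+0.77, +0.48);  n_5 = (+0.5290, -0.8486)
∠(n_1, n_5) = 138.49°
δ = |180° − 138.49°| = 41.51°
41.51° ≤ 2α = 43.60°  →  valid

δ = 41.51°, valid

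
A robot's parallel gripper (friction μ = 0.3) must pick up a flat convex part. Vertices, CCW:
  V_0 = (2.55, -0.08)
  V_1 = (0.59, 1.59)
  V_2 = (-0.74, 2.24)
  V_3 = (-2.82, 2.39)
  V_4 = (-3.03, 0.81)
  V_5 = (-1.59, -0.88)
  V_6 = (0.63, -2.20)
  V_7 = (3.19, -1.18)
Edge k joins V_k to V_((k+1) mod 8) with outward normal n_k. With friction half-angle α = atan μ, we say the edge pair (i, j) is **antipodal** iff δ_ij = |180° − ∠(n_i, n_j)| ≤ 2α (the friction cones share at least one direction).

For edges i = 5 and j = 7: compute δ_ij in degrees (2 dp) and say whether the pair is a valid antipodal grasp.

α = atan 0.3 = 16.70°;  2α = 33.40°
edge 5: e_5 = (+2.22, -1.32);  n_5 = (-0.5111, -0.8595)
edge 7: e_7 = (-0.64, +1.10);  n_7 = (+0.8643, +0.5029)
∠(n_5, n_7) = 150.93°
δ = |180° − 150.93°| = 29.07°
29.07° ≤ 2α = 33.40°  →  valid

δ = 29.07°, valid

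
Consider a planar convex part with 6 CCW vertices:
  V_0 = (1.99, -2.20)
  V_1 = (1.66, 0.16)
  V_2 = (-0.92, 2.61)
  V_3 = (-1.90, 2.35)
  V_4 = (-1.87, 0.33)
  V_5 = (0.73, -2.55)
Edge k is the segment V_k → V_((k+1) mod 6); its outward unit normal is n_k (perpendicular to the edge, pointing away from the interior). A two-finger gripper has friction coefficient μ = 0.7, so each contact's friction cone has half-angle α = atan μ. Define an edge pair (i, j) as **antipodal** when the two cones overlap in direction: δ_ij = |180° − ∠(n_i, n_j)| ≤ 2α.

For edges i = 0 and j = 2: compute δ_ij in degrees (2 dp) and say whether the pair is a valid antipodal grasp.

α = atan 0.7 = 34.99°;  2α = 69.98°
edge 0: e_0 = (-0.33, +2.36);  n_0 = (+0.9904, +0.1385)
edge 2: e_2 = (-0.98, -0.26);  n_2 = (-0.2564, +0.9666)
∠(n_0, n_2) = 96.90°
δ = |180° − 96.90°| = 83.10°
83.10° > 2α = 69.98°  →  invalid

δ = 83.10°, invalid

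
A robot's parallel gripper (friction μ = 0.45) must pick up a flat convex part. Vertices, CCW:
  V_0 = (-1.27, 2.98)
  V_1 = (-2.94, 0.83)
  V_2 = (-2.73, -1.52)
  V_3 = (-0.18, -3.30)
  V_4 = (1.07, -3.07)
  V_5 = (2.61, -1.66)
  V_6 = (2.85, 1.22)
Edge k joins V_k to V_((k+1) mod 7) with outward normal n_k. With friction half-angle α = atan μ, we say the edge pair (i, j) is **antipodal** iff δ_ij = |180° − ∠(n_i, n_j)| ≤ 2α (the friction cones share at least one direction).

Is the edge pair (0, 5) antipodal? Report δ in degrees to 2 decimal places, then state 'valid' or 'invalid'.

δ = 33.07°, valid

α = atan 0.45 = 24.23°;  2α = 48.46°
edge 0: e_0 = (-1.67, -2.15);  n_0 = (-0.7897, +0.6134)
edge 5: e_5 = (+0.24, +2.88);  n_5 = (+0.9965, -0.0830)
∠(n_0, n_5) = 146.93°
δ = |180° − 146.93°| = 33.07°
33.07° ≤ 2α = 48.46°  →  valid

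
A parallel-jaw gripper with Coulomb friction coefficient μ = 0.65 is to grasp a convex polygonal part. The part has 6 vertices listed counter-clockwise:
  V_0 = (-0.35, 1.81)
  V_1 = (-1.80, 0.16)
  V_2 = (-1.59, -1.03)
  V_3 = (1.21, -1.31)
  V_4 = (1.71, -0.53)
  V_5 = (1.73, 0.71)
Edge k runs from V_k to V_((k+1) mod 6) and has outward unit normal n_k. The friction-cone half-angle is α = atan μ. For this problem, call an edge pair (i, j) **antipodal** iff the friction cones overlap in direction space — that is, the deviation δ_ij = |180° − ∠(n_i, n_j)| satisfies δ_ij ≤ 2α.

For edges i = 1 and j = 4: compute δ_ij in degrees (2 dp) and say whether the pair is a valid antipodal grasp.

δ = 10.93°, valid

α = atan 0.65 = 33.02°;  2α = 66.05°
edge 1: e_1 = (+0.21, -1.19);  n_1 = (-0.9848, -0.1738)
edge 4: e_4 = (+0.02, +1.24);  n_4 = (+0.9999, -0.0161)
∠(n_1, n_4) = 169.07°
δ = |180° − 169.07°| = 10.93°
10.93° ≤ 2α = 66.05°  →  valid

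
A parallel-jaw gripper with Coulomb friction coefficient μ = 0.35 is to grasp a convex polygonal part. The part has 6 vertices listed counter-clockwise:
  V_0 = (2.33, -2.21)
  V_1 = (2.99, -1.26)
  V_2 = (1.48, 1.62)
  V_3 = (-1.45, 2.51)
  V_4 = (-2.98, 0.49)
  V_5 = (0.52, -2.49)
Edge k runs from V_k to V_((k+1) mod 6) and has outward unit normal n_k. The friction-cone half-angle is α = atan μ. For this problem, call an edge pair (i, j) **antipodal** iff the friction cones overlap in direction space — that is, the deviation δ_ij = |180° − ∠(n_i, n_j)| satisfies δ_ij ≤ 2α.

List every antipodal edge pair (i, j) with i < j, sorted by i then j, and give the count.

α = atan 0.35 = 19.29°;  2α = 38.58°
n_0 = (+0.8213, -0.5706)
n_1 = (+0.8857, +0.4644)
n_2 = (+0.2906, +0.9568)
n_3 = (-0.7971, +0.6038)
n_4 = (-0.6483, -0.7614)
n_5 = (+0.1529, -0.9882)
  (0,1): δ = 117.54°  ·
  (0,2): δ = 72.11°  ·
  (0,3): δ = 2.35°  ✓
  (0,4): δ = 84.38°  ·
  (0,5): δ = 133.58°  ·
  (1,2): δ = 134.56°  ·
  (1,3): δ = 64.81°  ·
  (1,4): δ = 21.92°  ✓
  (1,5): δ = 71.13°  ·
  (2,3): δ = 110.24°  ·
  (2,4): δ = 23.52°  ✓
  (2,5): δ = 25.69°  ✓
  (3,4): δ = 93.27°  ·
  (3,5): δ = 44.07°  ·
  (4,5): δ = 130.79°  ·
antipodal pairs: 4

count = 4; pairs: (0,3), (1,4), (2,4), (2,5)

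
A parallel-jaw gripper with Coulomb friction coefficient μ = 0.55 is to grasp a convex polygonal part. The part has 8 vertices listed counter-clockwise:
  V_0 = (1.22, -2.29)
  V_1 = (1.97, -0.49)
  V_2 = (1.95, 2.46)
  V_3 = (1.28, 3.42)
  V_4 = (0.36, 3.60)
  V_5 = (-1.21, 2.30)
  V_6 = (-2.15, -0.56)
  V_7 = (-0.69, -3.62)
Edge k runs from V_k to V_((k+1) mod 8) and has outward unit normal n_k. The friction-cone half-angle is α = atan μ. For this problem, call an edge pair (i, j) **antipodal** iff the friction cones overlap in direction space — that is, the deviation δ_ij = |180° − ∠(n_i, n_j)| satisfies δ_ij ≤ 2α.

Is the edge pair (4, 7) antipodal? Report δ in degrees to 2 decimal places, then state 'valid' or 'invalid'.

δ = 4.77°, valid

α = atan 0.55 = 28.81°;  2α = 57.62°
edge 4: e_4 = (-1.57, -1.30);  n_4 = (-0.6378, +0.7702)
edge 7: e_7 = (+1.91, +1.33);  n_7 = (+0.5714, -0.8206)
∠(n_4, n_7) = 175.23°
δ = |180° − 175.23°| = 4.77°
4.77° ≤ 2α = 57.62°  →  valid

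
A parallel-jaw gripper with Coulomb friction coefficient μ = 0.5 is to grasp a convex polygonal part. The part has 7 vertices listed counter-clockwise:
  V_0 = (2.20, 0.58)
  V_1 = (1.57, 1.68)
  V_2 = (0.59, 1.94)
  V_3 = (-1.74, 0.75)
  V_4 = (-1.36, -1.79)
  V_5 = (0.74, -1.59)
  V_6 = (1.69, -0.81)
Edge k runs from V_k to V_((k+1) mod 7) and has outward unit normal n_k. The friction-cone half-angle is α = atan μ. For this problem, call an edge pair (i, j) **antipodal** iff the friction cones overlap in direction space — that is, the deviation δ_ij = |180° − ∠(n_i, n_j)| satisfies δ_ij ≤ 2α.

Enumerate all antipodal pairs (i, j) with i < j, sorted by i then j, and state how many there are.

α = atan 0.5 = 26.57°;  2α = 53.13°
n_0 = (+0.8678, +0.4970)
n_1 = (+0.2564, +0.9666)
n_2 = (-0.4548, +0.8906)
n_3 = (-0.9890, -0.1480)
n_4 = (+0.0948, -0.9955)
n_5 = (+0.6346, -0.7729)
n_6 = (+0.9388, -0.3445)
  (0,1): δ = 134.66°  ·
  (0,2): δ = 92.75°  ·
  (0,3): δ = 21.29°  ✓
  (0,4): δ = 65.64°  ·
  (0,5): δ = 99.59°  ·
  (0,6): δ = 130.05°  ·
  (1,2): δ = 138.09°  ·
  (1,3): δ = 66.63°  ·
  (1,4): δ = 20.30°  ✓
  (1,5): δ = 54.25°  ·
  (1,6): δ = 84.71°  ·
  (2,3): δ = 108.55°  ·
  (2,4): δ = 21.61°  ✓
  (2,5): δ = 12.33°  ✓
  (2,6): δ = 42.80°  ✓
  (3,4): δ = 93.07°  ·
  (3,5): δ = 59.12°  ·
  (3,6): δ = 28.66°  ✓
  (4,5): δ = 146.05°  ·
  (4,6): δ = 115.59°  ·
  (5,6): δ = 149.54°  ·
antipodal pairs: 6

count = 6; pairs: (0,3), (1,4), (2,4), (2,5), (2,6), (3,6)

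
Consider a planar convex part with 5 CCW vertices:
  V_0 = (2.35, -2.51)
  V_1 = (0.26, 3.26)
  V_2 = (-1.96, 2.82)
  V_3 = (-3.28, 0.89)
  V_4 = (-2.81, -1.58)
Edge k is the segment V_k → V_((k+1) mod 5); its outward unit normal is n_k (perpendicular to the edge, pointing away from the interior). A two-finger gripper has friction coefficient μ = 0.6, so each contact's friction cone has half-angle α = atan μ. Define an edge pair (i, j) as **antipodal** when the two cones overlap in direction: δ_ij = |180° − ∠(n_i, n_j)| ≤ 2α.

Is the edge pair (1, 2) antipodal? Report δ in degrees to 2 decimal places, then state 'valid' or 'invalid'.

δ = 135.58°, invalid

α = atan 0.6 = 30.96°;  2α = 61.93°
edge 1: e_1 = (-2.22, -0.44);  n_1 = (-0.1944, +0.9809)
edge 2: e_2 = (-1.32, -1.93);  n_2 = (-0.8254, +0.5645)
∠(n_1, n_2) = 44.42°
δ = |180° − 44.42°| = 135.58°
135.58° > 2α = 61.93°  →  invalid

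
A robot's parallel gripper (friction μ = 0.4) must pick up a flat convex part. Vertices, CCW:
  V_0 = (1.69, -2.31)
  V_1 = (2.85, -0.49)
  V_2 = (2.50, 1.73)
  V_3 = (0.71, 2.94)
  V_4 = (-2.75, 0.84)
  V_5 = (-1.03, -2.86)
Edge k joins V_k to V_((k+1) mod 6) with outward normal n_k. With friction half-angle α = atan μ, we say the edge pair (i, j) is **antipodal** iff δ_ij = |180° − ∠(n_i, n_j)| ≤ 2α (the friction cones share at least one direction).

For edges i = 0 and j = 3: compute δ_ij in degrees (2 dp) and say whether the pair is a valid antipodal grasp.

δ = 26.23°, valid

α = atan 0.4 = 21.80°;  2α = 43.60°
edge 0: e_0 = (+1.16, +1.82);  n_0 = (+0.8433, -0.5375)
edge 3: e_3 = (-3.46, -2.10);  n_3 = (-0.5188, +0.8549)
∠(n_0, n_3) = 153.77°
δ = |180° − 153.77°| = 26.23°
26.23° ≤ 2α = 43.60°  →  valid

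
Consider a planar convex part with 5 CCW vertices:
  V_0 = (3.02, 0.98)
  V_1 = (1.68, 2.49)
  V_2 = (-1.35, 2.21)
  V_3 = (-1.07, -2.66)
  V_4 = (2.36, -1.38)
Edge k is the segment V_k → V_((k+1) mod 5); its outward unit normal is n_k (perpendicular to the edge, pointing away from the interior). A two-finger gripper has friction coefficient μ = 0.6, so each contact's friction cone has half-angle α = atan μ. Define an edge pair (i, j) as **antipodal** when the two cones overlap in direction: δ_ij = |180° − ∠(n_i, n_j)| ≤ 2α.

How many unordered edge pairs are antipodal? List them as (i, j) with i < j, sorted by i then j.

α = atan 0.6 = 30.96°;  2α = 61.93°
n_0 = (+0.7480, +0.6637)
n_1 = (-0.0920, +0.9958)
n_2 = (-0.9984, -0.0574)
n_3 = (+0.3496, -0.9369)
n_4 = (+0.9630, -0.2693)
  (0,1): δ = 126.31°  ·
  (0,2): δ = 38.30°  ✓
  (0,3): δ = 68.88°  ·
  (0,4): δ = 122.79°  ·
  (1,2): δ = 91.99°  ·
  (1,3): δ = 15.18°  ✓
  (1,4): δ = 69.10°  ·
  (2,3): δ = 72.83°  ·
  (2,4): δ = 18.91°  ✓
  (3,4): δ = 126.09°  ·
antipodal pairs: 3

count = 3; pairs: (0,2), (1,3), (2,4)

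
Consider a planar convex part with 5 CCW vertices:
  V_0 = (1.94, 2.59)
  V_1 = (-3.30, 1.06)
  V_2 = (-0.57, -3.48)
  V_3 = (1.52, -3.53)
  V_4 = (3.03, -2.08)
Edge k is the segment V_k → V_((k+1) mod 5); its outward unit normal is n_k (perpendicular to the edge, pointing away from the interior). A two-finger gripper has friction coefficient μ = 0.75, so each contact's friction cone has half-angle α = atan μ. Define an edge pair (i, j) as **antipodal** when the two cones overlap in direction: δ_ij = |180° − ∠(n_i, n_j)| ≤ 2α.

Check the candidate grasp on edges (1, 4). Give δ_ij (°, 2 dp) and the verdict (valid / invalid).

δ = 17.88°, valid

α = atan 0.75 = 36.87°;  2α = 73.74°
edge 1: e_1 = (+2.73, -4.54);  n_1 = (-0.8570, -0.5153)
edge 4: e_4 = (-1.09, +4.67);  n_4 = (+0.9738, +0.2273)
∠(n_1, n_4) = 162.12°
δ = |180° − 162.12°| = 17.88°
17.88° ≤ 2α = 73.74°  →  valid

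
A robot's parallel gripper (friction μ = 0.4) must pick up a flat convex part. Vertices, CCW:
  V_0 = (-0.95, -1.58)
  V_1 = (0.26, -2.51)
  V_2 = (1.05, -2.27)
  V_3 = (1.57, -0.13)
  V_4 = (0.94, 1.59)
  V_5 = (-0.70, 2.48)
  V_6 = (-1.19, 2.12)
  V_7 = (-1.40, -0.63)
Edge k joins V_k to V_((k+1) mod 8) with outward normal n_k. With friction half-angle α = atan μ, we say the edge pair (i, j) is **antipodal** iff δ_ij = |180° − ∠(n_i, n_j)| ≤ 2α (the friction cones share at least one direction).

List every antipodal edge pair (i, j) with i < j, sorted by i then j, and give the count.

count = 9; pairs: (0,3), (0,4), (1,5), (2,5), (2,6), (2,7), (3,6), (3,7), (4,7)

α = atan 0.4 = 21.80°;  2α = 43.60°
n_0 = (-0.6094, -0.7929)
n_1 = (+0.2907, -0.9568)
n_2 = (+0.9717, -0.2361)
n_3 = (+0.9390, +0.3439)
n_4 = (+0.4770, +0.8789)
n_5 = (-0.5921, +0.8059)
n_6 = (-0.9971, +0.0761)
n_7 = (-0.9037, -0.4281)
  (0,1): δ = 125.56°  ·
  (0,2): δ = 66.11°  ·
  (0,3): δ = 32.34°  ✓
  (0,4): δ = 9.06°  ✓
  (0,5): δ = 73.85°  ·
  (0,6): δ = 123.18°  ·
  (0,7): δ = 152.89°  ·
  (1,2): δ = 120.56°  ·
  (1,3): δ = 86.78°  ·
  (1,4): δ = 45.39°  ·
  (1,5): δ = 19.41°  ✓
  (1,6): δ = 68.73°  ·
  (1,7): δ = 98.45°  ·
  (2,3): δ = 146.23°  ·
  (2,4): δ = 104.83°  ·
  (2,5): δ = 40.04°  ✓
  (2,6): δ = 9.29°  ✓
  (2,7): δ = 39.00°  ✓
  (3,4): δ = 138.60°  ·
  (3,5): δ = 73.81°  ·
  (3,6): δ = 24.48°  ✓
  (3,7): δ = 5.23°  ✓
  (4,5): δ = 115.21°  ·
  (4,6): δ = 65.88°  ·
  (4,7): δ = 36.17°  ✓
  (5,6): δ = 130.67°  ·
  (5,7): δ = 100.96°  ·
  (6,7): δ = 150.29°  ·
antipodal pairs: 9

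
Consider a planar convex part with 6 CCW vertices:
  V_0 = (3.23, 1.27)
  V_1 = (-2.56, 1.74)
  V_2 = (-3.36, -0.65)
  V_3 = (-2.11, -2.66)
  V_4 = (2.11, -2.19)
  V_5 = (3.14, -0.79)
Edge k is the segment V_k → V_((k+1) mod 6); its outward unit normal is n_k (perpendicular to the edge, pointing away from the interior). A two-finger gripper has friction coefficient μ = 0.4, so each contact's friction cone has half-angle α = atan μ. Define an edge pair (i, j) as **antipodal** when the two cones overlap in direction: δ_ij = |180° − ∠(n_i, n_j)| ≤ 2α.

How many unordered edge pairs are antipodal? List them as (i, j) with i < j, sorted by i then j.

α = atan 0.4 = 21.80°;  2α = 43.60°
n_0 = (+0.0809, +0.9967)
n_1 = (-0.9483, +0.3174)
n_2 = (-0.8492, -0.5281)
n_3 = (+0.1107, -0.9939)
n_4 = (+0.8055, -0.5926)
n_5 = (+0.9990, -0.0436)
  (0,1): δ = 103.87°  ·
  (0,2): δ = 53.48°  ·
  (0,3): δ = 11.00°  ✓
  (0,4): δ = 58.30°  ·
  (0,5): δ = 92.14°  ·
  (1,2): δ = 129.62°  ·
  (1,3): δ = 65.14°  ·
  (1,4): δ = 17.84°  ✓
  (1,5): δ = 16.01°  ✓
  (2,3): δ = 115.52°  ·
  (2,4): δ = 68.22°  ·
  (2,5): δ = 34.38°  ✓
  (3,4): δ = 132.70°  ·
  (3,5): δ = 98.86°  ·
  (4,5): δ = 146.16°  ·
antipodal pairs: 4

count = 4; pairs: (0,3), (1,4), (1,5), (2,5)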